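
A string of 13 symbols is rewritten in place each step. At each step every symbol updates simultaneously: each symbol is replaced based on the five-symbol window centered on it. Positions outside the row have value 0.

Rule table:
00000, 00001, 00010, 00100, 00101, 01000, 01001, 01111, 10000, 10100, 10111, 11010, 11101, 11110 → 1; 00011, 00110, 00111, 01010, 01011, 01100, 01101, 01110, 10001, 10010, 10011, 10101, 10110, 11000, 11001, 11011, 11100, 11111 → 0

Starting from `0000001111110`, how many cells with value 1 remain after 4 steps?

7

1111100100100
0101000110111
1101100000100
0000001111111
count of 1: 7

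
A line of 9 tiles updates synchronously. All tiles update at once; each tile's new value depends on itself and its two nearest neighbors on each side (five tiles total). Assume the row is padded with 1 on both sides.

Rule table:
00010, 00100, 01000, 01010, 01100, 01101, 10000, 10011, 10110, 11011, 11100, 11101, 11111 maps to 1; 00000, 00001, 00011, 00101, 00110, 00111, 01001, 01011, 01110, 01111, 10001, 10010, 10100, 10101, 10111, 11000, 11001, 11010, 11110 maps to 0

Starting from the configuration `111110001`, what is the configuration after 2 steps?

101001100

111010000
101001100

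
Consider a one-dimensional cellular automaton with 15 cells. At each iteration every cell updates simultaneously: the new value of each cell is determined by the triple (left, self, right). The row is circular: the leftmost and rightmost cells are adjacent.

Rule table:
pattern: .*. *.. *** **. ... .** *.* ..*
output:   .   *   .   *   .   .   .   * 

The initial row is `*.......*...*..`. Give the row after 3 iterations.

**.*.*.*.....*.

iteration 1: .*.....*.*.*.**
iteration 2: ..*...*.......*
iteration 3: **.*.*.*.....*.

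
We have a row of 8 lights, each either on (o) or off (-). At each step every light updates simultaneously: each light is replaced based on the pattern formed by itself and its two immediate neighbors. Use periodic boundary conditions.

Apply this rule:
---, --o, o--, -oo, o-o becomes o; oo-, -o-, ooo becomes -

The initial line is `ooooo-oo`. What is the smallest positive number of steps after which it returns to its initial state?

16

step 1: -----oo-
step 2: oooooo-o
step 3: ------oo
step 4: ooooooo-
step 5: o------o
step 6: -ooooooo
step 7: oo------
step 8: o-oooooo
step 9: -oo-----
step 10: oo-ooooo
step 11: --oo----
step 12: ooo-oooo
step 13: ---oo---
step 14: oooo-ooo
step 15: ----oo--
step 16: ooooo-oo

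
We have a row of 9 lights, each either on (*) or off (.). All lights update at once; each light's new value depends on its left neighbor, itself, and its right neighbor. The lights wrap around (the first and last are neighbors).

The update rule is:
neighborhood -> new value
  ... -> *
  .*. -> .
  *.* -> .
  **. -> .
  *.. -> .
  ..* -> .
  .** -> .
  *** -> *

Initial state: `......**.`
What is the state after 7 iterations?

iteration 1: *****....
iteration 2: .***..**.
iteration 3: ..*......
iteration 4: *...*****
iteration 5: ..*..****
iteration 6: ......**.  (repeats iteration 0; period 6)
iteration 7: *****....

*****....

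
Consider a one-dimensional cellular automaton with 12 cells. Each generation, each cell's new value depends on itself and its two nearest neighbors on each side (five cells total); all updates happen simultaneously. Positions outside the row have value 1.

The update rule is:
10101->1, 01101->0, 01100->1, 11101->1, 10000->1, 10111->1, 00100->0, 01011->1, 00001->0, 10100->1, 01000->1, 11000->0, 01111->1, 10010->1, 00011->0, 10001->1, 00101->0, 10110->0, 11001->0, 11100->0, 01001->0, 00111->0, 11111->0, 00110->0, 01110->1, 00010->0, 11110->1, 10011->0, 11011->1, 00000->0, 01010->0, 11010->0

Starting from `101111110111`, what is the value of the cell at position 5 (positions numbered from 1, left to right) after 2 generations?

0

111100111110
001000010111
position 5 holds 0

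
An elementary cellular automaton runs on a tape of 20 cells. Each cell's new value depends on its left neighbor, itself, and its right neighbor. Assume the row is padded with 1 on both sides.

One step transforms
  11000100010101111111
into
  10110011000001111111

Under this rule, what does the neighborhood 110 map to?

0

At position 1 the neighborhood is 110; the next row has 0 there.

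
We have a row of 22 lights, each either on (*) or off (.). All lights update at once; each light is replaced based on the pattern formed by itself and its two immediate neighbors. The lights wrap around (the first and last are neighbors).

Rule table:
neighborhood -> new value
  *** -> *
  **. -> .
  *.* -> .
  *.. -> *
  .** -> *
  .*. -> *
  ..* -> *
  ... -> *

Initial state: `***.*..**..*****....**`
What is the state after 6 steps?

**..****.******.******
*.*****..*****..******
..****.******.********
*****..*****..*******.
****.******.********..
***..*****..*******.**

***..*****..*******.**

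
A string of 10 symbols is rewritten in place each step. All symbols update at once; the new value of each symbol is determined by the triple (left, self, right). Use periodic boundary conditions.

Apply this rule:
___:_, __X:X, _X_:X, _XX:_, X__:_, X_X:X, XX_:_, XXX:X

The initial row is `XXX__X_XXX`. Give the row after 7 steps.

step 1: XX__XXX_XX
step 2: X__X_X_X_X
step 3: __XXXXXXX_
step 4: _X_XXXXX__
step 5: XXX_XXX___
step 6: _X_X_X___X
step 7: XXXXXX__XX

XXXXXX__XX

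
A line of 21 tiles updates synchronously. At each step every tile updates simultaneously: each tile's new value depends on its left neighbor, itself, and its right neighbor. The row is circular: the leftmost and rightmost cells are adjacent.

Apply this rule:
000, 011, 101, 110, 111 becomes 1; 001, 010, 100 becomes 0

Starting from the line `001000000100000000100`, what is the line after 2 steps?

101011110101111110101

100011110001111110001
101011110101111110101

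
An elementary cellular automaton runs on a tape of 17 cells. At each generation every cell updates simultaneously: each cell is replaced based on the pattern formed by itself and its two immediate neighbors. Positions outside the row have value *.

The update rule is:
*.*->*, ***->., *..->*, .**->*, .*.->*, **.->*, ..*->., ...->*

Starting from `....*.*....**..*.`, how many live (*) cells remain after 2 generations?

***.******.***.**
..***....***.***.
count of *: 9

9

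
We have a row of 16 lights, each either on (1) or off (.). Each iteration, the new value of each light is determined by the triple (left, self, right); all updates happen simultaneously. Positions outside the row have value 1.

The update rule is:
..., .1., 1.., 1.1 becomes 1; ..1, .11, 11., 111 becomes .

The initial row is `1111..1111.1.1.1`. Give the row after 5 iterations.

..1.....11111.11

iteration 1: ....1.....11111.
iteration 2: 111.11111......1
iteration 3: ...1.....11111..
iteration 4: 11.11111......1.
iteration 5: ..1.....11111.11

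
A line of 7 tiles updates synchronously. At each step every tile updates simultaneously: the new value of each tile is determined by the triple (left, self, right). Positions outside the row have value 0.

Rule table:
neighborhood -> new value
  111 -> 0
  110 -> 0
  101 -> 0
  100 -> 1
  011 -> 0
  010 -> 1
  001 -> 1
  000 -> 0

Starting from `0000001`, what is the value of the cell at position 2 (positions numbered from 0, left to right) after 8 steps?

0000011
0000100
0001110
0010001
0111011
1000000
1100000
0010000
position 2 holds 1

1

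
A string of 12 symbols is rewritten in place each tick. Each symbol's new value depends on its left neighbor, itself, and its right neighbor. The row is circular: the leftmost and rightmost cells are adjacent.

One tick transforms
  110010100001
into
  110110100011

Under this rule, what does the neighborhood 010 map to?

At position 4 the neighborhood is 010; the next row has 1 there.

1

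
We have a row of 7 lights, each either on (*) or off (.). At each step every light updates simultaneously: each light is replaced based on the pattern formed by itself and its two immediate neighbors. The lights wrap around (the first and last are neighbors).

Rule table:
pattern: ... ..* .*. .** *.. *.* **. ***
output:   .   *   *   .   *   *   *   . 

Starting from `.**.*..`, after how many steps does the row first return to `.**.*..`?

3

*.****.
**...**
.**.*..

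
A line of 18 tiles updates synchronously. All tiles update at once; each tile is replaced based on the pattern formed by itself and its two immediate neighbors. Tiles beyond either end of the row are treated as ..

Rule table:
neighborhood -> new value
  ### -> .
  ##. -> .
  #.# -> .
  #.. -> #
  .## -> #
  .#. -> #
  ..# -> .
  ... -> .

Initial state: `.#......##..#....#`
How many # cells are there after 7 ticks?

10

.##.....#.#.##...#
.#.#....#.#.#.#..#
.#.##...#.#.#.##.#
.#.#.#..#.#.#.#..#
.#.#.##.#.#.#.##.#
.#.#.#..#.#.#.#..#  (repeats tick 4; period 2)
tick 7: .#.#.##.#.#.#.##.#
count of #: 10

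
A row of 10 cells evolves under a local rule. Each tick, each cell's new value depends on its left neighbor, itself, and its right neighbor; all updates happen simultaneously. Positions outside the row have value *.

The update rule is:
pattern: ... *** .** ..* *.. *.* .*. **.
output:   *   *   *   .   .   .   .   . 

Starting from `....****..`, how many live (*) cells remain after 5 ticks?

tick 1: .**.***...
tick 2: .*..**..*.
tick 3: ....*.....
tick 4: .**...***.
tick 5: .*..*.**..
count of *: 4

4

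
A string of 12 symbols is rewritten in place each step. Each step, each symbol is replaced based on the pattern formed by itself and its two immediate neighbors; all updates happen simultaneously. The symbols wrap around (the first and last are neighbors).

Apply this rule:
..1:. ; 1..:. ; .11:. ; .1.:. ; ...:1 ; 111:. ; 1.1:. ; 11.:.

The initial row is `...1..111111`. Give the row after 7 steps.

.1..........
...111111111
.1..........  (repeats step 1; period 2)
step 7: .1..........

.1..........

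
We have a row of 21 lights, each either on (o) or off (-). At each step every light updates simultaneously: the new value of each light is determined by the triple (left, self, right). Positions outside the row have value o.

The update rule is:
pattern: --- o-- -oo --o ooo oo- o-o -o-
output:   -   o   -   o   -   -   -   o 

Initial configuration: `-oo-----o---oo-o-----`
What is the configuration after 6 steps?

step 1: ---o---ooo-o---oo---o
step 2: o-ooo-o----oo-o--o-o-
step 3: ------oo--o---oooo-o-
step 4: o----o--oooo-o-----o-
step 5: -o--oooo-----oo---oo-
step 6: -ooo----o---o--o-o---

-ooo----o---o--o-o---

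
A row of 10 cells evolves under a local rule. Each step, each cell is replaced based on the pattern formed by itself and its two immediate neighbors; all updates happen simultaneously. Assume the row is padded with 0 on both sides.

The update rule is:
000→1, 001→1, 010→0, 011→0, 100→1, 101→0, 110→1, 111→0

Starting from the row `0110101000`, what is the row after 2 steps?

0001111001

step 1: 1010000111
step 2: 0001111001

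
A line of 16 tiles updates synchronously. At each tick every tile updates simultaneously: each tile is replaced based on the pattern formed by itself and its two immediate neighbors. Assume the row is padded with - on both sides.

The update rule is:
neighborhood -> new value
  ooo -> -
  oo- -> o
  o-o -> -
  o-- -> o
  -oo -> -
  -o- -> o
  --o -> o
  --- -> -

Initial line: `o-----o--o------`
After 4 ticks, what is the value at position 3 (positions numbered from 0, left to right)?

oo---oooooo-----
-oo-o-----oo----
o-o-oo---o-oo---
o-o--oo-oo--oo--
position 3 holds -

-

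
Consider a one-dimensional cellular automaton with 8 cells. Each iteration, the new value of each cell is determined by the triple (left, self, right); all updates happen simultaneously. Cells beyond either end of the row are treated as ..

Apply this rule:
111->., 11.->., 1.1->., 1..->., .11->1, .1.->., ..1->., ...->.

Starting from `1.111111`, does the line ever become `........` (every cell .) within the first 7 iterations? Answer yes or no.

yes

iteration 1: ..1.....
iteration 2: ........
all cells are . at iteration 2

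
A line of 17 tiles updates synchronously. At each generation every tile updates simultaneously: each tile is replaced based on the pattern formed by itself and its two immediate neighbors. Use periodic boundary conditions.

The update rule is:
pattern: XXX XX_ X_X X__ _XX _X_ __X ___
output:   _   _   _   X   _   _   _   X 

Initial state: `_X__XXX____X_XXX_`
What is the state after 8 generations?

__X____XXX______X
X__XXX____XXXXX__
_X____XXX______X_
__XXX____XXXXX__X
X____XXX______X__
_XXX____XXXXX__X_
____XXX______X__X
XXX____XXXXX__X__

XXX____XXXXX__X__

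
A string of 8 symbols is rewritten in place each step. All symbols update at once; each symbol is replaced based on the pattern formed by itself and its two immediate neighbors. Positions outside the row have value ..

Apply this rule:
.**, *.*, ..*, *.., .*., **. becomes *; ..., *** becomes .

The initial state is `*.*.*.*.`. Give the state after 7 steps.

*.****.*

********
*......*
**....**
***..***
*.****.*
***..***  (repeats step 4; period 2)
step 7: *.****.*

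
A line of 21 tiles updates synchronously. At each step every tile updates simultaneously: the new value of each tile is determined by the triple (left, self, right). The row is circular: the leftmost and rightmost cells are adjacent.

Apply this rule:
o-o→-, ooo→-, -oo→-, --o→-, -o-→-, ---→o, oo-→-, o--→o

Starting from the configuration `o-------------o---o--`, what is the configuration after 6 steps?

-----------o---o--o--

-oooooooooooo--oo--o-
-------------o---o--o
oooooooooooo--oo--o--
------------o---o--o-
ooooooooooo--oo--o--o
-----------o---o--o--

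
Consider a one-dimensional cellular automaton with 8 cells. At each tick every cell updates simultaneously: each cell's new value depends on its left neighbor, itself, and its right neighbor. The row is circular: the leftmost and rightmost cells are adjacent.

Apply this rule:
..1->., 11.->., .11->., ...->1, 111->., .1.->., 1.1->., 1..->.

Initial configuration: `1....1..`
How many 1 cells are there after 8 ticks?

4

tick 1: ..11....
tick 2: 1....111
tick 3: ..11....  (repeats tick 1; period 2)
tick 8: 1....111
count of 1: 4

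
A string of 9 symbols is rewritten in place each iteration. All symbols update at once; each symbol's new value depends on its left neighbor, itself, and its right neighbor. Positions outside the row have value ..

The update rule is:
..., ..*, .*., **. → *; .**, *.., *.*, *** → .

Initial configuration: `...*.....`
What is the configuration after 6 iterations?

...*....*

iteration 1: ****.****
iteration 2: ...*....*
iteration 3: ****.****  (repeats iteration 1; period 2)
iteration 6: ...*....*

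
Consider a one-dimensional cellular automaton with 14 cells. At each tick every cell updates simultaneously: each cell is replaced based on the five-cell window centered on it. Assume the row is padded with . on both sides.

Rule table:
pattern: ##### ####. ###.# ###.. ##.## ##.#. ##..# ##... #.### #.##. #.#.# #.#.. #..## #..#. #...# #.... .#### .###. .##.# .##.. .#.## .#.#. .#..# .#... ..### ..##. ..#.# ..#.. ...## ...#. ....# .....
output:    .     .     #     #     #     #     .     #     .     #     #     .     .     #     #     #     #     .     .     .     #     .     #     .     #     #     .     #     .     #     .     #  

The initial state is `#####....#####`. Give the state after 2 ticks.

#...#.#..#..##

tick 1: ##..###..##..#
tick 2: #...#.#..#..##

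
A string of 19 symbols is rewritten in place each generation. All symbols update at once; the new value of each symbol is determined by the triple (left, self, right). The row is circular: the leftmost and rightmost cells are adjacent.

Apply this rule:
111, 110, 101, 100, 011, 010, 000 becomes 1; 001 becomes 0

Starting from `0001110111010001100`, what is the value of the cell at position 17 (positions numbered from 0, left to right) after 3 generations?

1101111111111101111
1111111111111111111
1111111111111111111
position 17 holds 1

1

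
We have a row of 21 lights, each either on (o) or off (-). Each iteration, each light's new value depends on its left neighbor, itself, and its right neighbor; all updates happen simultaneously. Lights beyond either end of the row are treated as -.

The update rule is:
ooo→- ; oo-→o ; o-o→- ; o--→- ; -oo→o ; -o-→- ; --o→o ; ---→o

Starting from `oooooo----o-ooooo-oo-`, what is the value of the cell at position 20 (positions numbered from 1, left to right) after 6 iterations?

o

iteration 1: o----o-ooo--o---o-oo-
iteration 2: --ooo--o-o-o--oo--oo-
iteration 3: ooo-o-o------ooo-ooo-
iteration 4: o-o-----oooooo-o-o-o-
iteration 5: ----ooooo----o-------
iteration 6: ooooo---o-ooo--oooooo
position 20 holds o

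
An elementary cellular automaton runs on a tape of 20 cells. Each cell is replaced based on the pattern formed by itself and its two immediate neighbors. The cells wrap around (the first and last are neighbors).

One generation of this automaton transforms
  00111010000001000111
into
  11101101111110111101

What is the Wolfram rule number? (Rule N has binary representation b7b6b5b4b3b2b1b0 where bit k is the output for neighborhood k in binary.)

position 3: 111 → 0  (bit 7 = 0)
position 4: 110 → 1  (bit 6 = 1)
position 5: 101 → 1  (bit 5 = 1)
position 0: 100 → 1  (bit 4 = 1)
position 2: 011 → 1  (bit 3 = 1)
position 6: 010 → 0  (bit 2 = 0)
position 1: 001 → 1  (bit 1 = 1)
position 8: 000 → 1  (bit 0 = 1)
bits b7..b0 = 01111011 = 123

123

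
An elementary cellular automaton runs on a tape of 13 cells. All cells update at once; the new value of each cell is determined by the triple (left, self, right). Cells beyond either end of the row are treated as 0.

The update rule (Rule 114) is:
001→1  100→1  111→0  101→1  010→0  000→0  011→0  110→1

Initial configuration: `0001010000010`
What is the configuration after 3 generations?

0010101000101
0101010101010
1010101010101

1010101010101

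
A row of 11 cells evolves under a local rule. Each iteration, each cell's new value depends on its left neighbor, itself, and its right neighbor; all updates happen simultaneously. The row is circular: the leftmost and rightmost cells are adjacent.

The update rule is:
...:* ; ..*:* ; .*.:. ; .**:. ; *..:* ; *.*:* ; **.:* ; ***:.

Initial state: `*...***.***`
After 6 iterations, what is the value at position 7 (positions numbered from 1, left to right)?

*

****..**...
...***.****
***..**...*
..***.****.
**..**...**
.***.****..
position 7 holds *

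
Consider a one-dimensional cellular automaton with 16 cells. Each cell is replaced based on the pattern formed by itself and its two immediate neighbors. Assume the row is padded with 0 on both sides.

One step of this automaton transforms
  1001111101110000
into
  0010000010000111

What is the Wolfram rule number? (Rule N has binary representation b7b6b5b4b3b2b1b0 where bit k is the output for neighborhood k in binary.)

position 4: 111 → 0  (bit 7 = 0)
position 7: 110 → 0  (bit 6 = 0)
position 8: 101 → 1  (bit 5 = 1)
position 1: 100 → 0  (bit 4 = 0)
position 3: 011 → 0  (bit 3 = 0)
position 0: 010 → 0  (bit 2 = 0)
position 2: 001 → 1  (bit 1 = 1)
position 13: 000 → 1  (bit 0 = 1)
bits b7..b0 = 00100011 = 35

35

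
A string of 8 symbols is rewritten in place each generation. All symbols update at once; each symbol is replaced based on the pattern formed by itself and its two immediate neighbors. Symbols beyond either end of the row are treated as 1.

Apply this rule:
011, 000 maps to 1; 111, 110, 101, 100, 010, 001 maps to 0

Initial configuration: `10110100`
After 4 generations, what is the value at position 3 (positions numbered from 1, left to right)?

00100000
00001110
01101000
01000010
position 3 holds 0

0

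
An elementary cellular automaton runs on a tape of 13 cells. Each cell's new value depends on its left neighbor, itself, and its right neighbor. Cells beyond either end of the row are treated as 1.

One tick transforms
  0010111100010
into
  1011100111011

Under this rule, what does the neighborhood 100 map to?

1

At position 0 the neighborhood is 100; the next row has 1 there.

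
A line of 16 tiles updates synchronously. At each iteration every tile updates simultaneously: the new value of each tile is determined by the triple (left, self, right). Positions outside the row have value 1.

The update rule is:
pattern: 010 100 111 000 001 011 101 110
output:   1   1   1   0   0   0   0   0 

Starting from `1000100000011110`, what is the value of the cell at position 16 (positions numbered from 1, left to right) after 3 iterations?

0

0100110000001100
0110001000000010
0001001100000010
position 16 holds 0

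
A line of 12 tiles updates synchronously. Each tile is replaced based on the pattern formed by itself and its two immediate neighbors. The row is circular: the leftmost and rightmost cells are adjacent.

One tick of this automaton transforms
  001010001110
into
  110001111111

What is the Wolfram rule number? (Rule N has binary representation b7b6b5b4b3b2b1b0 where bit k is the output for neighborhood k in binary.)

position 9: 111 → 1  (bit 7 = 1)
position 10: 110 → 1  (bit 6 = 1)
position 3: 101 → 0  (bit 5 = 0)
position 5: 100 → 1  (bit 4 = 1)
position 8: 011 → 1  (bit 3 = 1)
position 2: 010 → 0  (bit 2 = 0)
position 1: 001 → 1  (bit 1 = 1)
position 0: 000 → 1  (bit 0 = 1)
bits b7..b0 = 11011011 = 219

219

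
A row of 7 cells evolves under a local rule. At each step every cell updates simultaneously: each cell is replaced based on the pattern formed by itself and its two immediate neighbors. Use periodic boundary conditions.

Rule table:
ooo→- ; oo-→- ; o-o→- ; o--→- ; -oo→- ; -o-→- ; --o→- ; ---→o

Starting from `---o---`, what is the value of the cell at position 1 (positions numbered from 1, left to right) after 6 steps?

-

step 1: oo---oo
step 2: ---o---  (repeats step 0; period 2)
step 6: ---o---
position 1 holds -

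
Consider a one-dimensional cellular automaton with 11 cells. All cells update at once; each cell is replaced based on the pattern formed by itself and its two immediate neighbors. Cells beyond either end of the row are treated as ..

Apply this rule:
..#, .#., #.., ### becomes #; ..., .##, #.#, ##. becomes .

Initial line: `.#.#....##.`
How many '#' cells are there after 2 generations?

6

generation 1: ##.##..#..#
generation 2: .....######
count of #: 6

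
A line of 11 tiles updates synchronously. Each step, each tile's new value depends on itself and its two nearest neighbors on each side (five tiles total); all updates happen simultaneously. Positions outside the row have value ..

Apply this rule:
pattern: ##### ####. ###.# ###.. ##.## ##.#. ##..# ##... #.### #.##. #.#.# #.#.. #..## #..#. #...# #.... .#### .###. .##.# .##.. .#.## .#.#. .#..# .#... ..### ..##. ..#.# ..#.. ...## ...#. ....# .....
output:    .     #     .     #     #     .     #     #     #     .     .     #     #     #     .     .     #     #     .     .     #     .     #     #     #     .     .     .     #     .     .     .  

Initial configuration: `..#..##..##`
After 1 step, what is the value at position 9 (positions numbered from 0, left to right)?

.

...##..##..
position 9 holds .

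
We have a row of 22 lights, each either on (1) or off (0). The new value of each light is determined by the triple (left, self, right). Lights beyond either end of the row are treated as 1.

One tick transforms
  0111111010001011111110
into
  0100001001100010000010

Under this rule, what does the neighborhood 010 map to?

0

At position 8 the neighborhood is 010; the next row has 0 there.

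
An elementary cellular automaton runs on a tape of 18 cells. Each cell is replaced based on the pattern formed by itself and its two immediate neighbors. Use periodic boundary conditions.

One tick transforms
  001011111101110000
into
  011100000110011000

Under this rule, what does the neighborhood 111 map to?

0

At position 5 the neighborhood is 111; the next row has 0 there.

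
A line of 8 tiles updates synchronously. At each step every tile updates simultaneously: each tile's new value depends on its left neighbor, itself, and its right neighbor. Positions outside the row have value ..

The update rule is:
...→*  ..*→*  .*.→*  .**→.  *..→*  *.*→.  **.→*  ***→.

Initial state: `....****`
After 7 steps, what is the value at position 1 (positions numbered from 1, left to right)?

****...*
...*****
***....*
..******
**.....*
.*******
*......*
position 1 holds *

*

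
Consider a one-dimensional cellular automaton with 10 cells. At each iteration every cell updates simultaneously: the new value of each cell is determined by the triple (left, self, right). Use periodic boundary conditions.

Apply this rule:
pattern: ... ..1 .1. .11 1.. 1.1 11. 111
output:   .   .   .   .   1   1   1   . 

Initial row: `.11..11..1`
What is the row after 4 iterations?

1.11..11..
.1.11..11.
..1.11..11
1..1.11..1

1..1.11..1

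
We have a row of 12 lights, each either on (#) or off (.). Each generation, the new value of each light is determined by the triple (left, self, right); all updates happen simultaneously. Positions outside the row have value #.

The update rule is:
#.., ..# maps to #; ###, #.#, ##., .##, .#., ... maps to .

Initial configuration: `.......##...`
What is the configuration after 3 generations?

generation 1: #.....#..#.#
generation 2: .#...#.##...
generation 3: ..#.#....#.#

..#.#....#.#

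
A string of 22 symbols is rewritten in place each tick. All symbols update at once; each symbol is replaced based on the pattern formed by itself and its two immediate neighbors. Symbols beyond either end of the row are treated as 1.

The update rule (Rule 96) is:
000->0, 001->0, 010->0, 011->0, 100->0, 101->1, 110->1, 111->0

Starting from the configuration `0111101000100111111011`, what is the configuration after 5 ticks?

tick 1: 1000110000000000001100
tick 2: 1000010000000000000100
tick 3: 1000000000000000000000
tick 4: 1000000000000000000000  (fixed point — unchanged through tick 5)

1000000000000000000000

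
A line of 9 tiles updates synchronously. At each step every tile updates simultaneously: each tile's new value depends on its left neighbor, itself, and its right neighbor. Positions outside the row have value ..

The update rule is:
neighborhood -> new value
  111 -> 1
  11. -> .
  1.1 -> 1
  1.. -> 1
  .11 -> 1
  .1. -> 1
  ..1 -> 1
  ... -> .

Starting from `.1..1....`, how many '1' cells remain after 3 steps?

111111...
11111.1..
1111.111.
count of 1: 7

7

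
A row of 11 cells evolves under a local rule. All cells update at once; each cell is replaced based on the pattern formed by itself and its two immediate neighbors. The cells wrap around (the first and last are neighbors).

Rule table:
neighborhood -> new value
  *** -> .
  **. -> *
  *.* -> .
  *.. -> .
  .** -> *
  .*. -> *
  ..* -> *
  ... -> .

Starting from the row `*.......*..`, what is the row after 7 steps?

*......**.*
*.....***.*
*....**.*.*
*...***.*.*
*..**.*.*.*
*.***.*.*.*
*.*.*.*.*.*

*.*.*.*.*.*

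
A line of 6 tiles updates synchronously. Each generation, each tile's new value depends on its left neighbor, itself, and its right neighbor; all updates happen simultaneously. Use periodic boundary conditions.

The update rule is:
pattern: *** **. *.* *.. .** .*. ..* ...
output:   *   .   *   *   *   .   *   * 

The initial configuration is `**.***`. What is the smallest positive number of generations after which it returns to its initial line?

*.****
.*****
*****.
****.*
***.**
**.***

6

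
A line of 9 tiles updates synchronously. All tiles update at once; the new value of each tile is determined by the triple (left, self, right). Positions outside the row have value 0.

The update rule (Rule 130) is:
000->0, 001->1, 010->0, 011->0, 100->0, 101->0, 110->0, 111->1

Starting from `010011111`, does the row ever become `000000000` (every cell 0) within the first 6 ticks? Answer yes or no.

no

tick 1: 100101110
tick 2: 001000100
tick 3: 010001000
tick 4: 100010000
tick 5: 000100000
tick 6: 001000000
tick 6 is 001000000, still not uniform 0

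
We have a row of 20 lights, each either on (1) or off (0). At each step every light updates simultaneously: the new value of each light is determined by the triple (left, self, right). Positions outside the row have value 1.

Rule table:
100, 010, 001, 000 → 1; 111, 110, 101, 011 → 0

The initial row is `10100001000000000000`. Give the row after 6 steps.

11000000000000000000

00111111111111111111
11000000000000000000
00111111111111111111  (repeats step 1; period 2)
step 6: 11000000000000000000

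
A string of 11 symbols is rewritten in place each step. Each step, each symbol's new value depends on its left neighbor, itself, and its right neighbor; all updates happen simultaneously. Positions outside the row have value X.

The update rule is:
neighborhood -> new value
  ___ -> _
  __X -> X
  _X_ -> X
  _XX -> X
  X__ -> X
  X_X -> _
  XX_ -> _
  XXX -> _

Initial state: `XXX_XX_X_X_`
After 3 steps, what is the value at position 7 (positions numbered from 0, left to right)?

____X__X_X_
X__XXXXX_X_
_XXX_____X_
position 7 holds _

_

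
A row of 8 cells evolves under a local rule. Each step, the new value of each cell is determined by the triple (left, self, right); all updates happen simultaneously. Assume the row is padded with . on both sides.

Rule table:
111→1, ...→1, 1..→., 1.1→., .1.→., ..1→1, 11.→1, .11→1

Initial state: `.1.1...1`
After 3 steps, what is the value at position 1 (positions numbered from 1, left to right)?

1

1....11.
..11111.
1111111.
position 1 holds 1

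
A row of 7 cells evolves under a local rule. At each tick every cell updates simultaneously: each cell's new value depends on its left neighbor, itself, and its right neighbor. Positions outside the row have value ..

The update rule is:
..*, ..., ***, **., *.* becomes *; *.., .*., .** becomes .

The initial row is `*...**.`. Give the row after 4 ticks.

..**.*.
**.**..
.**.*.*
*.**.*.

*.**.*.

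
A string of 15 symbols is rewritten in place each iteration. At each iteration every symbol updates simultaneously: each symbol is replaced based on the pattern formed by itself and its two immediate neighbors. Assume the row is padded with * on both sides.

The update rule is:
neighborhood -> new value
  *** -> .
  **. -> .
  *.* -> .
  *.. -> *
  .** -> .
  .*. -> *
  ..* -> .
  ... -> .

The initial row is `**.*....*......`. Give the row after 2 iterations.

iteration 1: ...**...**.....
iteration 2: *....*....*....

*....*....*....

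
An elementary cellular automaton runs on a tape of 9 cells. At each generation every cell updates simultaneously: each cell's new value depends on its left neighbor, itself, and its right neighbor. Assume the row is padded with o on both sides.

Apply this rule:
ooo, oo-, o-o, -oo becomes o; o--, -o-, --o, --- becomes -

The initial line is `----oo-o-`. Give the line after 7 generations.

generation 1: ----ooo-o
generation 2: ----ooooo
generation 3: ----ooooo  (fixed point — unchanged through generation 7)

----ooooo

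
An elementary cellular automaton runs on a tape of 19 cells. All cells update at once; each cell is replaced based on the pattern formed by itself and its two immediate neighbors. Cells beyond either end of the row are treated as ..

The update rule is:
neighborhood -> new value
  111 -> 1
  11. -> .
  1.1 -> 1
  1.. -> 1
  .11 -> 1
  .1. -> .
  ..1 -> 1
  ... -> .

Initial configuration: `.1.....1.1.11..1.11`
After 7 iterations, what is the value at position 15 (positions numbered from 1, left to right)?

1.1...1.1.11.11.11.
.1.1.1.1.11.11.11.1
1.1.1.1.11.11.11.1.
.1.1.1.11.11.11.1.1
1.1.1.11.11.11.1.1.
.1.1.11.11.11.1.1.1
1.1.11.11.11.1.1.1.
position 15 holds .

.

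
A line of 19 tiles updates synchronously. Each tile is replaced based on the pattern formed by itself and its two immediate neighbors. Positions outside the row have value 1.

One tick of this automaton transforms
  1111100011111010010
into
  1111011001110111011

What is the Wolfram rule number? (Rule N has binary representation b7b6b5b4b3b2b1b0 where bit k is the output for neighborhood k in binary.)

position 0: 111 → 1  (bit 7 = 1)
position 4: 110 → 0  (bit 6 = 0)
position 13: 101 → 1  (bit 5 = 1)
position 5: 100 → 1  (bit 4 = 1)
position 8: 011 → 0  (bit 3 = 0)
position 14: 010 → 1  (bit 2 = 1)
position 7: 001 → 0  (bit 1 = 0)
position 6: 000 → 1  (bit 0 = 1)
bits b7..b0 = 10110101 = 181

181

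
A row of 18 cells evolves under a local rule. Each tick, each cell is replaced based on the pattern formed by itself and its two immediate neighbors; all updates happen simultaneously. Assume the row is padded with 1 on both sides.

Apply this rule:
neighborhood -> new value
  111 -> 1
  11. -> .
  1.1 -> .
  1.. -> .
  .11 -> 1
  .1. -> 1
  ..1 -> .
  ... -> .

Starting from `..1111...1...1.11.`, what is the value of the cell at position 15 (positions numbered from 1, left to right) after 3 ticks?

..111....1...1.1..
..11.....1...1.1..
..1......1...1.1..
position 15 holds .

.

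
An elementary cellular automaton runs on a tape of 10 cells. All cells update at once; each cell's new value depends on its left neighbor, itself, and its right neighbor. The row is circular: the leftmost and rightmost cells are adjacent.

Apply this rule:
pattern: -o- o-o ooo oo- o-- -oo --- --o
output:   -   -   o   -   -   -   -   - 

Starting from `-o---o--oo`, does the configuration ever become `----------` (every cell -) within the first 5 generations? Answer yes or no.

yes

generation 1: ----------
all cells are - at generation 1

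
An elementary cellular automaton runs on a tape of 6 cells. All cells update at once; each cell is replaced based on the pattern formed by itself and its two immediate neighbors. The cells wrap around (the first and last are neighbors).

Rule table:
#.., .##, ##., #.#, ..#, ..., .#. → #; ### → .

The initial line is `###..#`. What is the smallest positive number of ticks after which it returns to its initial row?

2

tick 1: ..####
tick 2: ###..#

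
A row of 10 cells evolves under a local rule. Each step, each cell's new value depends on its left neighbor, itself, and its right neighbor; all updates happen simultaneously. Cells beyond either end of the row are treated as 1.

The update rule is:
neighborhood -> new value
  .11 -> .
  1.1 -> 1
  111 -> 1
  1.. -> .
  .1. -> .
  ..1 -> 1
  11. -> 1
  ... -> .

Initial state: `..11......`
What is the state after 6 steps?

.1.1.....1
1.1.....1.
11.....1.1
11....1.1.
11...1.1.1
11..1.1.1.

11..1.1.1.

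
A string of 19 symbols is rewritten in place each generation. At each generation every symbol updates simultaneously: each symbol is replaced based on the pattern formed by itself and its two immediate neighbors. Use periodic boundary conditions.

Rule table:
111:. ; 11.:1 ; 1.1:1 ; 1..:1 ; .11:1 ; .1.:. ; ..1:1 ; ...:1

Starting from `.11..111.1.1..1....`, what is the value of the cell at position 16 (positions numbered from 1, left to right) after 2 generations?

111111.11.1.11.1111
.....11111.11111...
position 16 holds 1

1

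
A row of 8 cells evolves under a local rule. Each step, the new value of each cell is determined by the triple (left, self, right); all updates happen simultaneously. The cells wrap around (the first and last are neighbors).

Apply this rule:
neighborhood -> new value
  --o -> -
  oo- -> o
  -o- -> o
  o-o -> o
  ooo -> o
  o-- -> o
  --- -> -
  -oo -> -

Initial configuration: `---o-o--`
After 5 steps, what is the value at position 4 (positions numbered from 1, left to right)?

---oooo-
----oooo
o----ooo
oo----oo
ooo----o
position 4 holds -

-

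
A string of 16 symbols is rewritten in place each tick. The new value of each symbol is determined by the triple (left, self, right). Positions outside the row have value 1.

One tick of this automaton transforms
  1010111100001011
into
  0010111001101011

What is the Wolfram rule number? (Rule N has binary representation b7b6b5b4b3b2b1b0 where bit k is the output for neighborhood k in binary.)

141

position 5: 111 → 1  (bit 7 = 1)
position 0: 110 → 0  (bit 6 = 0)
position 1: 101 → 0  (bit 5 = 0)
position 8: 100 → 0  (bit 4 = 0)
position 4: 011 → 1  (bit 3 = 1)
position 2: 010 → 1  (bit 2 = 1)
position 11: 001 → 0  (bit 1 = 0)
position 9: 000 → 1  (bit 0 = 1)
bits b7..b0 = 10001101 = 141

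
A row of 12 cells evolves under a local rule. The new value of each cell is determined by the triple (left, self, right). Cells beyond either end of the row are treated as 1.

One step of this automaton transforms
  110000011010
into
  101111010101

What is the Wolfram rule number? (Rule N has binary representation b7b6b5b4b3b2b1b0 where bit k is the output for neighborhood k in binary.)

position 0: 111 → 1  (bit 7 = 1)
position 1: 110 → 0  (bit 6 = 0)
position 9: 101 → 1  (bit 5 = 1)
position 2: 100 → 1  (bit 4 = 1)
position 7: 011 → 1  (bit 3 = 1)
position 10: 010 → 0  (bit 2 = 0)
position 6: 001 → 0  (bit 1 = 0)
position 3: 000 → 1  (bit 0 = 1)
bits b7..b0 = 10111001 = 185

185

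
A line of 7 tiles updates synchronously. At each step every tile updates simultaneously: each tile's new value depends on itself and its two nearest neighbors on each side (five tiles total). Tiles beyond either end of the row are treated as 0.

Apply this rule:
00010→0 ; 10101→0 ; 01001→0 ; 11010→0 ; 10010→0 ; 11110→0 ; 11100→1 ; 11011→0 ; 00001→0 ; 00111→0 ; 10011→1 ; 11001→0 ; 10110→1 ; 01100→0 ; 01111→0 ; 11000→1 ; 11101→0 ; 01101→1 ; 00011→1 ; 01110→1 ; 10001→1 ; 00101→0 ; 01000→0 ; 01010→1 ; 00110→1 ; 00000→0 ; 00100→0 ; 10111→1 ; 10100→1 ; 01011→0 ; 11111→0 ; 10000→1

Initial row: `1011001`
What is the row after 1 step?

0010000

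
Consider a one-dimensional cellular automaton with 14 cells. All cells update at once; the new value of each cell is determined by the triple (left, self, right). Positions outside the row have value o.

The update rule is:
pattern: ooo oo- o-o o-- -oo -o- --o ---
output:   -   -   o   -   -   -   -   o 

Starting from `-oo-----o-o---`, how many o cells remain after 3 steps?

step 1: o---ooo--o--o-
step 2: --o----------o
step 3: ----oooooooo--
count of o: 8

8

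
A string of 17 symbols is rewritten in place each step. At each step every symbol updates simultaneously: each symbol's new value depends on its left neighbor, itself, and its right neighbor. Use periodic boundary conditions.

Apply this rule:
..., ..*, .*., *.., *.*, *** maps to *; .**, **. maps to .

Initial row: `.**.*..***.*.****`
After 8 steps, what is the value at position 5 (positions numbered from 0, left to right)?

.

step 1: *..****.*.***.**.
step 2: ***.**.***.*.*..*
step 3: **.*..*.*.******.
step 4: ..********.****.*
step 5: **.******.*.**.**
step 6: *.*.****.***..*.*
step 7: .***.**.*.*.****.
step 8: *.*.*..*****.**.*
position 5 holds .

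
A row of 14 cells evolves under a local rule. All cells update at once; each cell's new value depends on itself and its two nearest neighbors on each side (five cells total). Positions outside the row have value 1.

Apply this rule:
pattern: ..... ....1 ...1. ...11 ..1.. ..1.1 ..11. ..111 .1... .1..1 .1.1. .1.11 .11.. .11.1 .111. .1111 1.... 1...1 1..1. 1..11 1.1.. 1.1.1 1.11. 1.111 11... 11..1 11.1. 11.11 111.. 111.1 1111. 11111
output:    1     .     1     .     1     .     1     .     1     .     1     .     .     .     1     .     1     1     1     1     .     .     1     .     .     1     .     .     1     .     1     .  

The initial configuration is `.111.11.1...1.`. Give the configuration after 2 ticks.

..1..1...111..
111.1111..1111

111.1111..1111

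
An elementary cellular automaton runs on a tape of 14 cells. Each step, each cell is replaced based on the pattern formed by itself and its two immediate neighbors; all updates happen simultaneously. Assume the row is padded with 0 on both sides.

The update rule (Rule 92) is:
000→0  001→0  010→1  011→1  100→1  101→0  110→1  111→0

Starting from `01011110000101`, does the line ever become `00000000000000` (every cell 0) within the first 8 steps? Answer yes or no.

no

step 1: 01010011000101
step 2: 01011011100101
step 3: 01011010110101
step 4: 01011010110101  (fixed point — unchanged through step 8)
step 8 is 01011010110101, still not uniform 0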